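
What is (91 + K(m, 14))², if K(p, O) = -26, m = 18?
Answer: 4225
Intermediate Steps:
(91 + K(m, 14))² = (91 - 26)² = 65² = 4225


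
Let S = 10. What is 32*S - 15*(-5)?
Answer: 395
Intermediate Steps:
32*S - 15*(-5) = 32*10 - 15*(-5) = 320 + 75 = 395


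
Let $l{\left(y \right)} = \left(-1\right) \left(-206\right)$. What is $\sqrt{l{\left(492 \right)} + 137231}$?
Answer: $\sqrt{137437} \approx 370.73$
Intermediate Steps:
$l{\left(y \right)} = 206$
$\sqrt{l{\left(492 \right)} + 137231} = \sqrt{206 + 137231} = \sqrt{137437}$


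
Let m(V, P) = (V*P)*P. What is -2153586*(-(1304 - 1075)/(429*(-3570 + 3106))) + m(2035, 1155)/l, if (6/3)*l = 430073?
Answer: 2954664300377/291185752 ≈ 10147.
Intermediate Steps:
m(V, P) = V*P**2 (m(V, P) = (P*V)*P = V*P**2)
l = 430073/2 (l = (1/2)*430073 = 430073/2 ≈ 2.1504e+5)
-2153586*(-(1304 - 1075)/(429*(-3570 + 3106))) + m(2035, 1155)/l = -2153586*(-(1304 - 1075)/(429*(-3570 + 3106))) + (2035*1155**2)/(430073/2) = -2153586/((-(-199056)/229)) + (2035*1334025)*(2/430073) = -2153586/((-(-199056)/229)) + 2714740875*(2/430073) = -2153586/((-429*(-464/229))) + 110805750/8777 = -2153586/199056/229 + 110805750/8777 = -2153586*229/199056 + 110805750/8777 = -82195199/33176 + 110805750/8777 = 2954664300377/291185752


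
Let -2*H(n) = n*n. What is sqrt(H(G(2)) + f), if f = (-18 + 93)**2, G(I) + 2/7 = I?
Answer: 3*sqrt(30617)/7 ≈ 74.990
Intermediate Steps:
G(I) = -2/7 + I
H(n) = -n**2/2 (H(n) = -n*n/2 = -n**2/2)
f = 5625 (f = 75**2 = 5625)
sqrt(H(G(2)) + f) = sqrt(-(-2/7 + 2)**2/2 + 5625) = sqrt(-(12/7)**2/2 + 5625) = sqrt(-1/2*144/49 + 5625) = sqrt(-72/49 + 5625) = sqrt(275553/49) = 3*sqrt(30617)/7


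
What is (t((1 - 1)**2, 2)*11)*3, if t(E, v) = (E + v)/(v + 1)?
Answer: 22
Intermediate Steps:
t(E, v) = (E + v)/(1 + v)
(t((1 - 1)**2, 2)*11)*3 = ((((1 - 1)**2 + 2)/(1 + 2))*11)*3 = (((0**2 + 2)/3)*11)*3 = (((0 + 2)/3)*11)*3 = (((1/3)*2)*11)*3 = ((2/3)*11)*3 = (22/3)*3 = 22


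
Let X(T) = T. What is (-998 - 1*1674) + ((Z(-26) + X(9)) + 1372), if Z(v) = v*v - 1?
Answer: -616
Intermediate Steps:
Z(v) = -1 + v**2 (Z(v) = v**2 - 1 = -1 + v**2)
(-998 - 1*1674) + ((Z(-26) + X(9)) + 1372) = (-998 - 1*1674) + (((-1 + (-26)**2) + 9) + 1372) = (-998 - 1674) + (((-1 + 676) + 9) + 1372) = -2672 + ((675 + 9) + 1372) = -2672 + (684 + 1372) = -2672 + 2056 = -616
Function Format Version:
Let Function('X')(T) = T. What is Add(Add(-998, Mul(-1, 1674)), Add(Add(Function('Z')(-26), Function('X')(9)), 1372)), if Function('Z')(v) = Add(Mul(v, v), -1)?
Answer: -616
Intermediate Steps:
Function('Z')(v) = Add(-1, Pow(v, 2)) (Function('Z')(v) = Add(Pow(v, 2), -1) = Add(-1, Pow(v, 2)))
Add(Add(-998, Mul(-1, 1674)), Add(Add(Function('Z')(-26), Function('X')(9)), 1372)) = Add(Add(-998, Mul(-1, 1674)), Add(Add(Add(-1, Pow(-26, 2)), 9), 1372)) = Add(Add(-998, -1674), Add(Add(Add(-1, 676), 9), 1372)) = Add(-2672, Add(Add(675, 9), 1372)) = Add(-2672, Add(684, 1372)) = Add(-2672, 2056) = -616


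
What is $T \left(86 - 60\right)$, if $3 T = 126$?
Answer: $1092$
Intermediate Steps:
$T = 42$ ($T = \frac{1}{3} \cdot 126 = 42$)
$T \left(86 - 60\right) = 42 \left(86 - 60\right) = 42 \cdot 26 = 1092$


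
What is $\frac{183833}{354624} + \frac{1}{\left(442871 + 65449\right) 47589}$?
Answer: $\frac{46322929636609}{89359487133120} \approx 0.51839$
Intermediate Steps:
$\frac{183833}{354624} + \frac{1}{\left(442871 + 65449\right) 47589} = 183833 \cdot \frac{1}{354624} + \frac{1}{508320} \cdot \frac{1}{47589} = \frac{183833}{354624} + \frac{1}{508320} \cdot \frac{1}{47589} = \frac{183833}{354624} + \frac{1}{24190440480} = \frac{46322929636609}{89359487133120}$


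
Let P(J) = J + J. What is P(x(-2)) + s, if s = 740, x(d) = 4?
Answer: 748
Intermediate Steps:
P(J) = 2*J
P(x(-2)) + s = 2*4 + 740 = 8 + 740 = 748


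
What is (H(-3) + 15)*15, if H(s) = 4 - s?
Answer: 330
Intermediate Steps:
(H(-3) + 15)*15 = ((4 - 1*(-3)) + 15)*15 = ((4 + 3) + 15)*15 = (7 + 15)*15 = 22*15 = 330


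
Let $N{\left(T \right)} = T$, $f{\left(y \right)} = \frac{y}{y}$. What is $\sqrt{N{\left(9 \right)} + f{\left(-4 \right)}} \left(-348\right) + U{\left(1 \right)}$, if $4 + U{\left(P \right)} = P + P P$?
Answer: $-2 - 348 \sqrt{10} \approx -1102.5$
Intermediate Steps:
$f{\left(y \right)} = 1$
$U{\left(P \right)} = -4 + P + P^{2}$ ($U{\left(P \right)} = -4 + \left(P + P P\right) = -4 + \left(P + P^{2}\right) = -4 + P + P^{2}$)
$\sqrt{N{\left(9 \right)} + f{\left(-4 \right)}} \left(-348\right) + U{\left(1 \right)} = \sqrt{9 + 1} \left(-348\right) + \left(-4 + 1 + 1^{2}\right) = \sqrt{10} \left(-348\right) + \left(-4 + 1 + 1\right) = - 348 \sqrt{10} - 2 = -2 - 348 \sqrt{10}$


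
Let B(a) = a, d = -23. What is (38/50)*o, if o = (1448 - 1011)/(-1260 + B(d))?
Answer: -8303/32075 ≈ -0.25886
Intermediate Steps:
o = -437/1283 (o = (1448 - 1011)/(-1260 - 23) = 437/(-1283) = 437*(-1/1283) = -437/1283 ≈ -0.34061)
(38/50)*o = (38/50)*(-437/1283) = (38*(1/50))*(-437/1283) = (19/25)*(-437/1283) = -8303/32075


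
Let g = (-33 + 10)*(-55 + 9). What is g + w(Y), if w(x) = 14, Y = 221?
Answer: 1072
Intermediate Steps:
g = 1058 (g = -23*(-46) = 1058)
g + w(Y) = 1058 + 14 = 1072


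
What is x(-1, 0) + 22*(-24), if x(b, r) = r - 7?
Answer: -535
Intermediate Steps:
x(b, r) = -7 + r
x(-1, 0) + 22*(-24) = (-7 + 0) + 22*(-24) = -7 - 528 = -535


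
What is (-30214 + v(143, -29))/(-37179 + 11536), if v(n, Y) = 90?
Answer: 30124/25643 ≈ 1.1747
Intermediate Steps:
(-30214 + v(143, -29))/(-37179 + 11536) = (-30214 + 90)/(-37179 + 11536) = -30124/(-25643) = -30124*(-1/25643) = 30124/25643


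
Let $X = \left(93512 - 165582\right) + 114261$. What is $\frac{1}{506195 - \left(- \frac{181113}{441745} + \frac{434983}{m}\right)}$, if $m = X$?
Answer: $\frac{18637663295}{9434107461385773} \approx 1.9756 \cdot 10^{-6}$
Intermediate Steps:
$X = 42191$ ($X = -72070 + 114261 = 42191$)
$m = 42191$
$\frac{1}{506195 - \left(- \frac{181113}{441745} + \frac{434983}{m}\right)} = \frac{1}{506195 - \left(- \frac{181113}{441745} + \frac{434983}{42191}\right)} = \frac{1}{506195 - \frac{184510226752}{18637663295}} = \frac{1}{\frac{9434107461385773}{18637663295}} = \frac{18637663295}{9434107461385773}$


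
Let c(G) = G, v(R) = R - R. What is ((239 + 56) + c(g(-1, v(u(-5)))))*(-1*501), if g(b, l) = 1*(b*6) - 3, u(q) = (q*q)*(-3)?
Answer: -143286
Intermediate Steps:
u(q) = -3*q**2 (u(q) = q**2*(-3) = -3*q**2)
v(R) = 0
g(b, l) = -3 + 6*b (g(b, l) = 1*(6*b) - 3 = 6*b - 3 = -3 + 6*b)
((239 + 56) + c(g(-1, v(u(-5)))))*(-1*501) = ((239 + 56) + (-3 + 6*(-1)))*(-1*501) = (295 + (-3 - 6))*(-501) = (295 - 9)*(-501) = 286*(-501) = -143286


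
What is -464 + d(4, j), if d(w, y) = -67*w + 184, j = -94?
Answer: -548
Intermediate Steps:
d(w, y) = 184 - 67*w
-464 + d(4, j) = -464 + (184 - 67*4) = -464 + (184 - 268) = -464 - 84 = -548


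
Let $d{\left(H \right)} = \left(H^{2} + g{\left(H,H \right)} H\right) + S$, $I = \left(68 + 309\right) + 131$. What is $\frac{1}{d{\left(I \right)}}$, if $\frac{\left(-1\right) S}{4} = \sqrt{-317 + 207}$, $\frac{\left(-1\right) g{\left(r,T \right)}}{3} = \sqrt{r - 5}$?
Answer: $\frac{1}{4 \left(64516 - 381 \sqrt{503} - i \sqrt{110}\right)} \approx 4.4666 \cdot 10^{-6} + 8.3697 \cdot 10^{-10} i$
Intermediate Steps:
$g{\left(r,T \right)} = - 3 \sqrt{-5 + r}$ ($g{\left(r,T \right)} = - 3 \sqrt{r - 5} = - 3 \sqrt{-5 + r}$)
$S = - 4 i \sqrt{110}$ ($S = - 4 \sqrt{-317 + 207} = - 4 \sqrt{-110} = - 4 i \sqrt{110} \approx - 41.952 i$)
$I = 508$ ($I = 377 + 131 = 508$)
$d{\left(H \right)} = H^{2} - 4 i \sqrt{110} - 3 H \sqrt{-5 + H}$ ($d{\left(H \right)} = \left(H^{2} + - 3 \sqrt{-5 + H} H\right) - 4 i \sqrt{110} = \left(H^{2} - 3 H \sqrt{-5 + H}\right) - 4 i \sqrt{110} = H^{2} - 4 i \sqrt{110} - 3 H \sqrt{-5 + H}$)
$\frac{1}{d{\left(I \right)}} = \frac{1}{508^{2} - 4 i \sqrt{110} - 1524 \sqrt{-5 + 508}} = \frac{1}{258064 - 4 i \sqrt{110} - 1524 \sqrt{503}} = \frac{1}{258064 - 1524 \sqrt{503} - 4 i \sqrt{110}}$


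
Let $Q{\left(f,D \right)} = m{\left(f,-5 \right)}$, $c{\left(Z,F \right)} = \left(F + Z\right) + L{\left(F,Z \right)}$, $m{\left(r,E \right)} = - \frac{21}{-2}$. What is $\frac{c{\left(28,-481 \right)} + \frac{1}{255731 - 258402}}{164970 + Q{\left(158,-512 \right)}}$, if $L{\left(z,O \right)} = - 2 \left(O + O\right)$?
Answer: $- \frac{3018232}{881325831} \approx -0.0034246$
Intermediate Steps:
$L{\left(z,O \right)} = - 4 O$ ($L{\left(z,O \right)} = - 2 \cdot 2 O = - 4 O$)
$m{\left(r,E \right)} = \frac{21}{2}$ ($m{\left(r,E \right)} = \left(-21\right) \left(- \frac{1}{2}\right) = \frac{21}{2}$)
$c{\left(Z,F \right)} = F - 3 Z$ ($c{\left(Z,F \right)} = \left(F + Z\right) - 4 Z = F - 3 Z$)
$Q{\left(f,D \right)} = \frac{21}{2}$
$\frac{c{\left(28,-481 \right)} + \frac{1}{255731 - 258402}}{164970 + Q{\left(158,-512 \right)}} = \frac{\left(-481 - 84\right) + \frac{1}{255731 - 258402}}{164970 + \frac{21}{2}} = \frac{\left(-481 - 84\right) + \frac{1}{-2671}}{\frac{329961}{2}} = \left(-565 - \frac{1}{2671}\right) \frac{2}{329961} = \left(- \frac{1509116}{2671}\right) \frac{2}{329961} = - \frac{3018232}{881325831}$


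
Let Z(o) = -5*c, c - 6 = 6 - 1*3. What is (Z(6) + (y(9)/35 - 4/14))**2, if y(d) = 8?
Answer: 2486929/1225 ≈ 2030.1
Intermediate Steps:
c = 9 (c = 6 + (6 - 1*3) = 6 + (6 - 3) = 6 + 3 = 9)
Z(o) = -45 (Z(o) = -5*9 = -45)
(Z(6) + (y(9)/35 - 4/14))**2 = (-45 + (8/35 - 4/14))**2 = (-45 + (8*(1/35) - 4*1/14))**2 = (-45 + (8/35 - 2/7))**2 = (-45 - 2/35)**2 = (-1577/35)**2 = 2486929/1225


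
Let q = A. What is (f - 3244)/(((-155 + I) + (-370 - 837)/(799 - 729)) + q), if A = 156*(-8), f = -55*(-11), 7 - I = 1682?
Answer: 184730/216667 ≈ 0.85260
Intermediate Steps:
I = -1675 (I = 7 - 1*1682 = 7 - 1682 = -1675)
f = 605
A = -1248
q = -1248
(f - 3244)/(((-155 + I) + (-370 - 837)/(799 - 729)) + q) = (605 - 3244)/(((-155 - 1675) + (-370 - 837)/(799 - 729)) - 1248) = -2639/((-1830 - 1207/70) - 1248) = -2639/(-129307/70 - 1248) = -2639/(-216667/70) = -2639*(-70/216667) = 184730/216667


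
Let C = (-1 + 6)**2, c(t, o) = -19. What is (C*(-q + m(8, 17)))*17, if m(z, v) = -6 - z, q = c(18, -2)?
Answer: 2125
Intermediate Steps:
q = -19
C = 25 (C = 5**2 = 25)
(C*(-q + m(8, 17)))*17 = (25*(-1*(-19) + (-6 - 1*8)))*17 = (25*(19 + (-6 - 8)))*17 = (25*(19 - 14))*17 = (25*5)*17 = 125*17 = 2125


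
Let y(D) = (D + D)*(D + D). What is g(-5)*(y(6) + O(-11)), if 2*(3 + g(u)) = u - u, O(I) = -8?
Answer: -408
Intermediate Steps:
g(u) = -3 (g(u) = -3 + (u - u)/2 = -3 + (½)*0 = -3 + 0 = -3)
y(D) = 4*D² (y(D) = (2*D)*(2*D) = 4*D²)
g(-5)*(y(6) + O(-11)) = -3*(4*6² - 8) = -3*(4*36 - 8) = -3*(144 - 8) = -3*136 = -408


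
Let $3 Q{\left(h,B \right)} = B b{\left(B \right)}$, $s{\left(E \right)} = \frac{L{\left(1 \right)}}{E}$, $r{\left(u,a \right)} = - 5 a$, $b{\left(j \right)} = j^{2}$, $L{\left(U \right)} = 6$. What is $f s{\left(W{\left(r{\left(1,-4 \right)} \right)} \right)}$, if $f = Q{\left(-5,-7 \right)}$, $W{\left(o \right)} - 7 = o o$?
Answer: $- \frac{686}{407} \approx -1.6855$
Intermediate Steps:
$r{\left(u,a \right)} = - 5 a$
$W{\left(o \right)} = 7 + o^{2}$ ($W{\left(o \right)} = 7 + o o = 7 + o^{2}$)
$s{\left(E \right)} = \frac{6}{E}$
$Q{\left(h,B \right)} = \frac{B^{3}}{3}$ ($Q{\left(h,B \right)} = \frac{B B^{2}}{3} = \frac{B^{3}}{3}$)
$f = - \frac{343}{3}$ ($f = \frac{\left(-7\right)^{3}}{3} = \frac{1}{3} \left(-343\right) = - \frac{343}{3} \approx -114.33$)
$f s{\left(W{\left(r{\left(1,-4 \right)} \right)} \right)} = - \frac{343 \frac{6}{7 + \left(\left(-5\right) \left(-4\right)\right)^{2}}}{3} = - \frac{343 \frac{6}{7 + 20^{2}}}{3} = - \frac{343 \frac{6}{7 + 400}}{3} = - \frac{343 \cdot \frac{6}{407}}{3} = - \frac{343 \cdot 6 \cdot \frac{1}{407}}{3} = \left(- \frac{343}{3}\right) \frac{6}{407} = - \frac{686}{407}$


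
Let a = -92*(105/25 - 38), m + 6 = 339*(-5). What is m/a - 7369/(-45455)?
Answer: -272021563/706734340 ≈ -0.38490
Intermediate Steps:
m = -1701 (m = -6 + 339*(-5) = -6 - 1695 = -1701)
a = 15548/5 (a = -92*(105*(1/25) - 38) = -92*(21/5 - 38) = -92*(-169/5) = 15548/5 ≈ 3109.6)
m/a - 7369/(-45455) = -1701/15548/5 - 7369/(-45455) = -1701*5/15548 - 7369*(-1/45455) = -8505/15548 + 7369/45455 = -272021563/706734340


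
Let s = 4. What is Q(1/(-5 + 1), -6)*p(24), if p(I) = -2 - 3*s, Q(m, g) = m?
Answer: 7/2 ≈ 3.5000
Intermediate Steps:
p(I) = -14 (p(I) = -2 - 3*4 = -2 - 12 = -14)
Q(1/(-5 + 1), -6)*p(24) = -14/(-5 + 1) = -14/(-4) = -¼*(-14) = 7/2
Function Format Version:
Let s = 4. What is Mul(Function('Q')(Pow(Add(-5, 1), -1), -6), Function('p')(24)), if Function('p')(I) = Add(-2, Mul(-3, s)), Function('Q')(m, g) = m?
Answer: Rational(7, 2) ≈ 3.5000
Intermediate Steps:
Function('p')(I) = -14 (Function('p')(I) = Add(-2, Mul(-3, 4)) = Add(-2, -12) = -14)
Mul(Function('Q')(Pow(Add(-5, 1), -1), -6), Function('p')(24)) = Mul(Pow(Add(-5, 1), -1), -14) = Mul(Pow(-4, -1), -14) = Mul(Rational(-1, 4), -14) = Rational(7, 2)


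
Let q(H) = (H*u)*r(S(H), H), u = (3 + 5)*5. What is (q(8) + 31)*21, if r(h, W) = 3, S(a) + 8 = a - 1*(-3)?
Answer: 20811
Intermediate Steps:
S(a) = -5 + a (S(a) = -8 + (a - 1*(-3)) = -8 + (a + 3) = -8 + (3 + a) = -5 + a)
u = 40 (u = 8*5 = 40)
q(H) = 120*H (q(H) = (H*40)*3 = (40*H)*3 = 120*H)
(q(8) + 31)*21 = (120*8 + 31)*21 = (960 + 31)*21 = 991*21 = 20811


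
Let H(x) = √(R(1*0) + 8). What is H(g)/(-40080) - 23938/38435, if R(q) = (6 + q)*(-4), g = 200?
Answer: -23938/38435 - I/10020 ≈ -0.62282 - 9.98e-5*I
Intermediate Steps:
R(q) = -24 - 4*q
H(x) = 4*I (H(x) = √((-24 - 4*0) + 8) = √((-24 + 0) + 8) = √(-24 + 8) = √(-16) = 4*I)
H(g)/(-40080) - 23938/38435 = (4*I)/(-40080) - 23938/38435 = (4*I)*(-1/40080) - 23938*1/38435 = -I/10020 - 23938/38435 = -23938/38435 - I/10020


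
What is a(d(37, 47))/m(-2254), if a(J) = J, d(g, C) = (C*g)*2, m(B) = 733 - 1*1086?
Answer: -3478/353 ≈ -9.8527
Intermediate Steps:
m(B) = -353 (m(B) = 733 - 1086 = -353)
d(g, C) = 2*C*g
a(d(37, 47))/m(-2254) = (2*47*37)/(-353) = 3478*(-1/353) = -3478/353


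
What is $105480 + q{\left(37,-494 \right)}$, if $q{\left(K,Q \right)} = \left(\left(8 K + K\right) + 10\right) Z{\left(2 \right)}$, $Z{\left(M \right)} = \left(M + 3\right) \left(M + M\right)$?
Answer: $112340$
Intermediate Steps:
$Z{\left(M \right)} = 2 M \left(3 + M\right)$ ($Z{\left(M \right)} = \left(3 + M\right) 2 M = 2 M \left(3 + M\right)$)
$q{\left(K,Q \right)} = 200 + 180 K$ ($q{\left(K,Q \right)} = \left(\left(8 K + K\right) + 10\right) 2 \cdot 2 \left(3 + 2\right) = \left(9 K + 10\right) 2 \cdot 2 \cdot 5 = \left(10 + 9 K\right) 20 = 200 + 180 K$)
$105480 + q{\left(37,-494 \right)} = 105480 + \left(200 + 180 \cdot 37\right) = 105480 + \left(200 + 6660\right) = 105480 + 6860 = 112340$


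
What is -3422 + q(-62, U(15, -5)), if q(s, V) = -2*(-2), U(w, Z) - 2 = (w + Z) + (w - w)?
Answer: -3418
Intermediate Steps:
U(w, Z) = 2 + Z + w (U(w, Z) = 2 + ((w + Z) + (w - w)) = 2 + ((Z + w) + 0) = 2 + (Z + w) = 2 + Z + w)
q(s, V) = 4 (q(s, V) = -1*(-4) = 4)
-3422 + q(-62, U(15, -5)) = -3422 + 4 = -3418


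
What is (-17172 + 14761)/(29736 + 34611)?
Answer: -2411/64347 ≈ -0.037469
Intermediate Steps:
(-17172 + 14761)/(29736 + 34611) = -2411/64347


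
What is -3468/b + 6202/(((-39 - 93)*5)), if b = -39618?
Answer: -2253907/242110 ≈ -9.3094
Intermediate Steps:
-3468/b + 6202/(((-39 - 93)*5)) = -3468/(-39618) + 6202/(((-39 - 93)*5)) = -3468*(-1/39618) + 6202/((-132*5)) = 578/6603 + 6202/(-660) = 578/6603 + 6202*(-1/660) = 578/6603 - 3101/330 = -2253907/242110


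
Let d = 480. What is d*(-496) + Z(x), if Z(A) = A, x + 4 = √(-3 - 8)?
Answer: -238084 + I*√11 ≈ -2.3808e+5 + 3.3166*I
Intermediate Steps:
x = -4 + I*√11 (x = -4 + √(-3 - 8) = -4 + √(-11) = -4 + I*√11 ≈ -4.0 + 3.3166*I)
d*(-496) + Z(x) = 480*(-496) + (-4 + I*√11) = -238080 + (-4 + I*√11) = -238084 + I*√11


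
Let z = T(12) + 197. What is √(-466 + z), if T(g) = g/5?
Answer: I*√6665/5 ≈ 16.328*I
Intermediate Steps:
T(g) = g/5 (T(g) = g*(⅕) = g/5)
z = 997/5 (z = (⅕)*12 + 197 = 12/5 + 197 = 997/5 ≈ 199.40)
√(-466 + z) = √(-466 + 997/5) = √(-1333/5) = I*√6665/5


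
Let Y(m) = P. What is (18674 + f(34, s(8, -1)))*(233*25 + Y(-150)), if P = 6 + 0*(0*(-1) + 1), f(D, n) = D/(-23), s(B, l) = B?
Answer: 2504227908/23 ≈ 1.0888e+8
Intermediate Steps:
f(D, n) = -D/23 (f(D, n) = D*(-1/23) = -D/23)
P = 6 (P = 6 + 0*(0 + 1) = 6 + 0*1 = 6 + 0 = 6)
Y(m) = 6
(18674 + f(34, s(8, -1)))*(233*25 + Y(-150)) = (18674 - 1/23*34)*(233*25 + 6) = (18674 - 34/23)*(5825 + 6) = (429468/23)*5831 = 2504227908/23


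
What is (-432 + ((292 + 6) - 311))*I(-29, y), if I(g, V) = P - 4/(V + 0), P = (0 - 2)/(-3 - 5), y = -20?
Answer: -801/4 ≈ -200.25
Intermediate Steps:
P = ¼ (P = -2/(-8) = -2*(-⅛) = ¼ ≈ 0.25000)
I(g, V) = ¼ - 4/V (I(g, V) = ¼ - 4/(V + 0) = ¼ - 4/V)
(-432 + ((292 + 6) - 311))*I(-29, y) = (-432 + ((292 + 6) - 311))*((¼)*(-16 - 20)/(-20)) = (-432 + (298 - 311))*((¼)*(-1/20)*(-36)) = (-432 - 13)*(9/20) = -445*9/20 = -801/4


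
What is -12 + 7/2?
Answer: -17/2 ≈ -8.5000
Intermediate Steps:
-12 + 7/2 = -17/2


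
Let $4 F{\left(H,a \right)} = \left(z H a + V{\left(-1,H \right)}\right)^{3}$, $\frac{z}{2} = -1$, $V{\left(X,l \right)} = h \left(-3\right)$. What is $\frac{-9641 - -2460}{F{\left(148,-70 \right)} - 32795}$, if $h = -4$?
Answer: $- \frac{7181}{2227735382997} \approx -3.2235 \cdot 10^{-9}$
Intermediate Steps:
$V{\left(X,l \right)} = 12$ ($V{\left(X,l \right)} = \left(-4\right) \left(-3\right) = 12$)
$z = -2$ ($z = 2 \left(-1\right) = -2$)
$F{\left(H,a \right)} = \frac{\left(12 - 2 H a\right)^{3}}{4}$ ($F{\left(H,a \right)} = \frac{\left(- 2 H a + 12\right)^{3}}{4} = \frac{\left(12 - 2 H a\right)^{3}}{4}$)
$\frac{-9641 - -2460}{F{\left(148,-70 \right)} - 32795} = \frac{-9641 - -2460}{2 \left(6 - 148 \left(-70\right)\right)^{3} - 32795} = \frac{-9641 + 2460}{2 \left(6 + 10360\right)^{3} - 32795} = - \frac{7181}{2 \cdot 10366^{3} - 32795} = - \frac{7181}{2 \cdot 1113867707896 - 32795} = - \frac{7181}{2227735415792 - 32795} = - \frac{7181}{2227735382997}$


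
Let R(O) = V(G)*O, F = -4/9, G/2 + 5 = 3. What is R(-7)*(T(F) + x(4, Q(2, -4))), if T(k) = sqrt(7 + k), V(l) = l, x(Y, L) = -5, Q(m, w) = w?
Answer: -140 + 28*sqrt(59)/3 ≈ -68.309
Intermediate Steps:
G = -4 (G = -10 + 2*3 = -10 + 6 = -4)
F = -4/9 (F = -4*1/9 = -4/9 ≈ -0.44444)
R(O) = -4*O
R(-7)*(T(F) + x(4, Q(2, -4))) = (-4*(-7))*(sqrt(7 - 4/9) - 5) = 28*(sqrt(59/9) - 5) = 28*(sqrt(59)/3 - 5) = 28*(-5 + sqrt(59)/3) = -140 + 28*sqrt(59)/3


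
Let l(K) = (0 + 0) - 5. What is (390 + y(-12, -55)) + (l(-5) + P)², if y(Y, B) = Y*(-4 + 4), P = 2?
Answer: 399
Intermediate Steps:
l(K) = -5 (l(K) = 0 - 5 = -5)
y(Y, B) = 0 (y(Y, B) = Y*0 = 0)
(390 + y(-12, -55)) + (l(-5) + P)² = (390 + 0) + (-5 + 2)² = 390 + (-3)² = 390 + 9 = 399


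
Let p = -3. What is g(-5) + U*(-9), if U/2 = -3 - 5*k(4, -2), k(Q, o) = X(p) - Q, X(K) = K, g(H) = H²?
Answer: -551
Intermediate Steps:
k(Q, o) = -3 - Q
U = 64 (U = 2*(-3 - 5*(-3 - 1*4)) = 2*(-3 - 5*(-3 - 4)) = 2*(-3 - 5*(-7)) = 2*(-3 + 35) = 2*32 = 64)
g(-5) + U*(-9) = (-5)² + 64*(-9) = 25 - 576 = -551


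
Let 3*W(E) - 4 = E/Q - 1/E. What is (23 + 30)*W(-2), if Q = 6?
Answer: 1325/18 ≈ 73.611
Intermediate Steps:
W(E) = 4/3 - 1/(3*E) + E/18 (W(E) = 4/3 + (E/6 - 1/E)/3 = 4/3 + (-1/E + E/6)/3 = 4/3 + (-1/(3*E) + E/18) = 4/3 - 1/(3*E) + E/18)
(23 + 30)*W(-2) = (23 + 30)*((1/18)*(-6 - 2*(24 - 2))/(-2)) = 53*((1/18)*(-½)*(-6 - 2*22)) = 53*((1/18)*(-½)*(-6 - 44)) = 53*((1/18)*(-½)*(-50)) = 53*(25/18) = 1325/18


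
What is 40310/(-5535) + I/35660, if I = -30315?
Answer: -64209925/7895124 ≈ -8.1329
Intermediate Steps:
40310/(-5535) + I/35660 = 40310/(-5535) - 30315/35660 = 40310*(-1/5535) - 30315*1/35660 = -8062/1107 - 6063/7132 = -64209925/7895124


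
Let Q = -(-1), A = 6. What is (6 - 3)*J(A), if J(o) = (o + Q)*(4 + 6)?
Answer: 210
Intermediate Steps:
Q = 1 (Q = -1*(-1) = 1)
J(o) = 10 + 10*o (J(o) = (o + 1)*(4 + 6) = (1 + o)*10 = 10 + 10*o)
(6 - 3)*J(A) = (6 - 3)*(10 + 10*6) = 3*(10 + 60) = 3*70 = 210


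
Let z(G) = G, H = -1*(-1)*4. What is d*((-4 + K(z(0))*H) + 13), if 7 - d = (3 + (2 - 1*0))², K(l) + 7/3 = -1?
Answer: 78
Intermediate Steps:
H = 4 (H = 1*4 = 4)
K(l) = -10/3 (K(l) = -7/3 - 1 = -10/3)
d = -18 (d = 7 - (3 + (2 - 1*0))² = 7 - (3 + (2 + 0))² = 7 - (3 + 2)² = 7 - 1*5² = 7 - 1*25 = 7 - 25 = -18)
d*((-4 + K(z(0))*H) + 13) = -18*((-4 - 10/3*4) + 13) = -18*((-4 - 40/3) + 13) = -18*(-52/3 + 13) = -18*(-13/3) = 78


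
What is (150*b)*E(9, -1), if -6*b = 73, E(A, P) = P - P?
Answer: 0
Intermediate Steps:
E(A, P) = 0
b = -73/6 (b = -⅙*73 = -73/6 ≈ -12.167)
(150*b)*E(9, -1) = (150*(-73/6))*0 = -1825*0 = 0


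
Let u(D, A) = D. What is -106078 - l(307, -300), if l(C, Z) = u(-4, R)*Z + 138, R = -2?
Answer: -107416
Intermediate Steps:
l(C, Z) = 138 - 4*Z (l(C, Z) = -4*Z + 138 = 138 - 4*Z)
-106078 - l(307, -300) = -106078 - (138 - 4*(-300)) = -106078 - (138 + 1200) = -106078 - 1*1338 = -106078 - 1338 = -107416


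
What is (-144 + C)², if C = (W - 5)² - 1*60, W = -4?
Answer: 15129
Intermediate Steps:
C = 21 (C = (-4 - 5)² - 1*60 = (-9)² - 60 = 81 - 60 = 21)
(-144 + C)² = (-144 + 21)² = (-123)² = 15129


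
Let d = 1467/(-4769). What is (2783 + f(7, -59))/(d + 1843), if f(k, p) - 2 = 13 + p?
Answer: 13062291/8787800 ≈ 1.4864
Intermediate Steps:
d = -1467/4769 (d = 1467*(-1/4769) = -1467/4769 ≈ -0.30761)
f(k, p) = 15 + p (f(k, p) = 2 + (13 + p) = 15 + p)
(2783 + f(7, -59))/(d + 1843) = (2783 + (15 - 59))/(-1467/4769 + 1843) = (2783 - 44)/(8787800/4769) = 2739*(4769/8787800) = 13062291/8787800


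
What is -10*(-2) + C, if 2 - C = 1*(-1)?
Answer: 23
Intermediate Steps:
C = 3 (C = 2 - (-1) = 2 - 1*(-1) = 2 + 1 = 3)
-10*(-2) + C = -10*(-2) + 3 = 20 + 3 = 23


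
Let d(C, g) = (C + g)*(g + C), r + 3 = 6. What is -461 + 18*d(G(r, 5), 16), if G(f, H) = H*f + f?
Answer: 20347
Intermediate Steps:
r = 3 (r = -3 + 6 = 3)
G(f, H) = f + H*f
d(C, g) = (C + g)² (d(C, g) = (C + g)*(C + g) = (C + g)²)
-461 + 18*d(G(r, 5), 16) = -461 + 18*(3*(1 + 5) + 16)² = -461 + 18*(3*6 + 16)² = -461 + 18*(18 + 16)² = -461 + 18*34² = -461 + 18*1156 = -461 + 20808 = 20347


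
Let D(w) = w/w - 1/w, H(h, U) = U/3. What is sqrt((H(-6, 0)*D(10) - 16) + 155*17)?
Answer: 3*sqrt(291) ≈ 51.176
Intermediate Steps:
H(h, U) = U/3 (H(h, U) = U*(1/3) = U/3)
D(w) = 1 - 1/w
sqrt((H(-6, 0)*D(10) - 16) + 155*17) = sqrt((((1/3)*0)*((-1 + 10)/10) - 16) + 155*17) = sqrt((0*((1/10)*9) - 16) + 2635) = sqrt((0*(9/10) - 16) + 2635) = sqrt((0 - 16) + 2635) = sqrt(-16 + 2635) = sqrt(2619) = 3*sqrt(291)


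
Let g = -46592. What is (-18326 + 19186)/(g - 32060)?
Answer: -215/19663 ≈ -0.010934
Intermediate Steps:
(-18326 + 19186)/(g - 32060) = (-18326 + 19186)/(-46592 - 32060) = 860/(-78652) = 860*(-1/78652) = -215/19663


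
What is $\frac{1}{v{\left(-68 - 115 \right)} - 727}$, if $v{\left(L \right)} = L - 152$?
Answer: $- \frac{1}{1062} \approx -0.00094162$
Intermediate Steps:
$v{\left(L \right)} = -152 + L$
$\frac{1}{v{\left(-68 - 115 \right)} - 727} = \frac{1}{\left(-152 - 183\right) - 727} = \frac{1}{-335 - 727} = \frac{1}{-1062} = - \frac{1}{1062}$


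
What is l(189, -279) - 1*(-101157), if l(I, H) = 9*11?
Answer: 101256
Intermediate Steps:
l(I, H) = 99
l(189, -279) - 1*(-101157) = 99 - 1*(-101157) = 99 + 101157 = 101256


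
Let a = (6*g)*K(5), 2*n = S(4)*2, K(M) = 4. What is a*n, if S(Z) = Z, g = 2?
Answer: 192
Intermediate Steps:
n = 4 (n = (4*2)/2 = (½)*8 = 4)
a = 48 (a = (6*2)*4 = 12*4 = 48)
a*n = 48*4 = 192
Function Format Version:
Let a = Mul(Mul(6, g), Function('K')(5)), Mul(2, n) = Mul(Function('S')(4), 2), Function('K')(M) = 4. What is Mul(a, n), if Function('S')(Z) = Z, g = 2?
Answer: 192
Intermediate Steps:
n = 4 (n = Mul(Rational(1, 2), Mul(4, 2)) = Mul(Rational(1, 2), 8) = 4)
a = 48 (a = Mul(Mul(6, 2), 4) = Mul(12, 4) = 48)
Mul(a, n) = Mul(48, 4) = 192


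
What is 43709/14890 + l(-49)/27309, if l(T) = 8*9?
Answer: 398240387/135543670 ≈ 2.9381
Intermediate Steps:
l(T) = 72
43709/14890 + l(-49)/27309 = 43709/14890 + 72/27309 = 43709*(1/14890) + 72*(1/27309) = 43709/14890 + 24/9103 = 398240387/135543670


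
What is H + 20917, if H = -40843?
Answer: -19926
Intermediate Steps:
H + 20917 = -40843 + 20917 = -19926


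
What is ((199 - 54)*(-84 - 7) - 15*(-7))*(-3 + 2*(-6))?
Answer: 196350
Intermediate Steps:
((199 - 54)*(-84 - 7) - 15*(-7))*(-3 + 2*(-6)) = (145*(-91) + 105)*(-3 - 12) = (-13195 + 105)*(-15) = -13090*(-15) = 196350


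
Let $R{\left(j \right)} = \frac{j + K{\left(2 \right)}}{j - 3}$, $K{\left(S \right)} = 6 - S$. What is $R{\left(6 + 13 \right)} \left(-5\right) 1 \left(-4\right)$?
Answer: $\frac{115}{4} \approx 28.75$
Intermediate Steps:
$R{\left(j \right)} = \frac{4 + j}{-3 + j}$ ($R{\left(j \right)} = \frac{j + \left(6 - 2\right)}{j - 3} = \frac{j + \left(6 - 2\right)}{-3 + j} = \frac{j + 4}{-3 + j} = \frac{4 + j}{-3 + j}$)
$R{\left(6 + 13 \right)} \left(-5\right) 1 \left(-4\right) = \frac{4 + \left(6 + 13\right)}{-3 + \left(6 + 13\right)} \left(-5\right) 1 \left(-4\right) = \frac{4 + 19}{-3 + 19} \left(\left(-5\right) \left(-4\right)\right) = \frac{1}{16} \cdot 23 \cdot 20 = \frac{23}{16} \cdot 20 = \frac{115}{4}$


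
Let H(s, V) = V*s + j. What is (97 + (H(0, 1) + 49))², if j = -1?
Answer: 21025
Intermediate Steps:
H(s, V) = -1 + V*s (H(s, V) = V*s - 1 = -1 + V*s)
(97 + (H(0, 1) + 49))² = (97 + ((-1 + 1*0) + 49))² = (97 + ((-1 + 0) + 49))² = (97 + (-1 + 49))² = (97 + 48)² = 145² = 21025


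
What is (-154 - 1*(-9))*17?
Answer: -2465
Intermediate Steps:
(-154 - 1*(-9))*17 = (-154 + 9)*17 = -145*17 = -2465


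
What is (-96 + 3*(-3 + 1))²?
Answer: 10404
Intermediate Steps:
(-96 + 3*(-3 + 1))² = (-96 + 3*(-2))² = (-96 - 6)² = (-102)² = 10404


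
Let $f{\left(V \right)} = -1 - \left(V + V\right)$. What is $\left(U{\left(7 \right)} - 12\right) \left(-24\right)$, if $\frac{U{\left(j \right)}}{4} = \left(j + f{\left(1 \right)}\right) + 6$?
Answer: $-672$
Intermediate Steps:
$f{\left(V \right)} = -1 - 2 V$
$U{\left(j \right)} = 12 + 4 j$ ($U{\left(j \right)} = 4 \left(\left(j - 3\right) + 6\right) = 4 \left(\left(-3 + j\right) + 6\right) = 4 \left(3 + j\right) = 12 + 4 j$)
$\left(U{\left(7 \right)} - 12\right) \left(-24\right) = \left(\left(12 + 4 \cdot 7\right) - 12\right) \left(-24\right) = \left(\left(12 + 28\right) - 12\right) \left(-24\right) = \left(40 - 12\right) \left(-24\right) = 28 \left(-24\right) = -672$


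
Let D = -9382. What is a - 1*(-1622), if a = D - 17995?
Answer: -25755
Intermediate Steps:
a = -27377 (a = -9382 - 17995 = -27377)
a - 1*(-1622) = -27377 - 1*(-1622) = -27377 + 1622 = -25755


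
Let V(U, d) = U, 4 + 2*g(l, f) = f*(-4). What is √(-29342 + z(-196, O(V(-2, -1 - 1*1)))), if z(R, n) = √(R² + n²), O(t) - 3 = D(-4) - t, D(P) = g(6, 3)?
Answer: √(-29342 + 5*√1537) ≈ 170.72*I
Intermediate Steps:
g(l, f) = -2 - 2*f (g(l, f) = -2 + (f*(-4))/2 = -2 + (-4*f)/2 = -2 - 2*f)
D(P) = -8 (D(P) = -2 - 2*3 = -2 - 6 = -8)
O(t) = -5 - t (O(t) = 3 + (-8 - t) = -5 - t)
√(-29342 + z(-196, O(V(-2, -1 - 1*1)))) = √(-29342 + √((-196)² + (-5 - 1*(-2))²)) = √(-29342 + √(38416 + (-5 + 2)²)) = √(-29342 + √(38416 + (-3)²)) = √(-29342 + √(38416 + 9)) = √(-29342 + √38425) = √(-29342 + 5*√1537)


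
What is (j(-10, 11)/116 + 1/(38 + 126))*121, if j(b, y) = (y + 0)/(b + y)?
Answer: 14520/1189 ≈ 12.212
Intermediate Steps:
j(b, y) = y/(b + y)
(j(-10, 11)/116 + 1/(38 + 126))*121 = ((11/(-10 + 11))/116 + 1/(38 + 126))*121 = ((11/1)*(1/116) + 1/164)*121 = ((11*1)*(1/116) + 1/164)*121 = (11*(1/116) + 1/164)*121 = (11/116 + 1/164)*121 = (120/1189)*121 = 14520/1189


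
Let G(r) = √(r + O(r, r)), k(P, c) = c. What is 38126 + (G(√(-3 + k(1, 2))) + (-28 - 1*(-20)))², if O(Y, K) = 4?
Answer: 38126 + (8 - √(4 + I))² ≈ 38162.0 - 2.9696*I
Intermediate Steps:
G(r) = √(4 + r) (G(r) = √(r + 4) = √(4 + r))
38126 + (G(√(-3 + k(1, 2))) + (-28 - 1*(-20)))² = 38126 + (√(4 + √(-3 + 2)) + (-28 - 1*(-20)))² = 38126 + (√(4 + √(-1)) + (-28 + 20))² = 38126 + (√(4 + I) - 8)² = 38126 + (-8 + √(4 + I))²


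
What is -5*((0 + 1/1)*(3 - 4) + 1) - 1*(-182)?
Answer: 182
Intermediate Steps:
-5*((0 + 1/1)*(3 - 4) + 1) - 1*(-182) = -5*((0 + 1)*(-1) + 1) + 182 = -5*(1*(-1) + 1) + 182 = -5*(-1 + 1) + 182 = -5*0 + 182 = 0 + 182 = 182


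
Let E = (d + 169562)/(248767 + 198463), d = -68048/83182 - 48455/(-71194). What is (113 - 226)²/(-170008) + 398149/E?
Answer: 89637274181412570750657747/85357226162020920376 ≈ 1.0501e+6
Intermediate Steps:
d = -407012751/2961029654 (d = -68048*1/83182 - 48455*(-1/71194) = -34024/41591 + 48455/71194 = -407012751/2961029654 ≈ -0.13746)
E = 502077703178797/1324261292158420 (E = (-407012751/2961029654 + 169562)/(248767 + 198463) = (502077703178797/2961029654)/447230 = (502077703178797/2961029654)*(1/447230) = 502077703178797/1324261292158420 ≈ 0.37914)
(113 - 226)²/(-170008) + 398149/E = (113 - 226)²/(-170008) + 398149/(502077703178797/1324261292158420) = (-113)²*(-1/170008) + 398149*(1324261292158420/502077703178797) = 12769*(-1/170008) + 527253309211582764580/502077703178797 = -12769/170008 + 527253309211582764580/502077703178797 = 89637274181412570750657747/85357226162020920376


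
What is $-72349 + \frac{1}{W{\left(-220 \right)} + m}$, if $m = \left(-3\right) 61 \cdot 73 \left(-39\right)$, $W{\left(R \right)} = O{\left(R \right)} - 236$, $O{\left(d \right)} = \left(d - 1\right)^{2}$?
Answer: $- \frac{41210424493}{569606} \approx -72349.0$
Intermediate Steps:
$O{\left(d \right)} = \left(-1 + d\right)^{2}$
$W{\left(R \right)} = -236 + \left(-1 + R\right)^{2}$ ($W{\left(R \right)} = \left(-1 + R\right)^{2} - 236 = -236 + \left(-1 + R\right)^{2}$)
$m = 521001$ ($m = \left(-183\right) 73 \left(-39\right) = \left(-13359\right) \left(-39\right) = 521001$)
$-72349 + \frac{1}{W{\left(-220 \right)} + m} = -72349 + \frac{1}{\left(-236 + \left(-1 - 220\right)^{2}\right) + 521001} = -72349 + \frac{1}{\left(-236 + \left(-221\right)^{2}\right) + 521001} = -72349 + \frac{1}{\left(-236 + 48841\right) + 521001} = -72349 + \frac{1}{48605 + 521001} = -72349 + \frac{1}{569606} = - \frac{41210424493}{569606}$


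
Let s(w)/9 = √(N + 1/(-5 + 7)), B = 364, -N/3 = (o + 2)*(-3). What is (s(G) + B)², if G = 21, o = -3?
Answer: 263615/2 + 3276*I*√34 ≈ 1.3181e+5 + 19102.0*I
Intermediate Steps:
N = -9 (N = -3*(-3 + 2)*(-3) = -(-3)*(-3) = -3*3 = -9)
s(w) = 9*I*√34/2 (s(w) = 9*√(-9 + 1/(-5 + 7)) = 9*√(-9 + 1/2) = 9*√(-9 + ½) = 9*√(-17/2) = 9*(I*√34/2) = 9*I*√34/2)
(s(G) + B)² = (9*I*√34/2 + 364)² = (364 + 9*I*√34/2)²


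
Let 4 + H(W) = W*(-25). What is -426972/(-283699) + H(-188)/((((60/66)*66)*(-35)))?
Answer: -8377102/11457075 ≈ -0.73117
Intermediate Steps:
H(W) = -4 - 25*W (H(W) = -4 + W*(-25) = -4 - 25*W)
-426972/(-283699) + H(-188)/((((60/66)*66)*(-35))) = -426972/(-283699) + (-4 - 25*(-188))/((((60/66)*66)*(-35))) = -426972*(-1/283699) + (-4 + 4700)/((((60*(1/66))*66)*(-35))) = 32844/21823 + 4696/((((10/11)*66)*(-35))) = 32844/21823 + 4696/((60*(-35))) = 32844/21823 + 4696/(-2100) = 32844/21823 + 4696*(-1/2100) = 32844/21823 - 1174/525 = -8377102/11457075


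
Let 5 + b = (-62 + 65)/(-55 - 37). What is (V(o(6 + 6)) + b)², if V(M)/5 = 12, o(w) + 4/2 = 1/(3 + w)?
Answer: 25573249/8464 ≈ 3021.4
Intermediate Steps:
o(w) = -2 + 1/(3 + w)
V(M) = 60 (V(M) = 5*12 = 60)
b = -463/92 (b = -5 + (-62 + 65)/(-55 - 37) = -5 + 3/(-92) = -5 + 3*(-1/92) = -5 - 3/92 = -463/92 ≈ -5.0326)
(V(o(6 + 6)) + b)² = (60 - 463/92)² = (5057/92)² = 25573249/8464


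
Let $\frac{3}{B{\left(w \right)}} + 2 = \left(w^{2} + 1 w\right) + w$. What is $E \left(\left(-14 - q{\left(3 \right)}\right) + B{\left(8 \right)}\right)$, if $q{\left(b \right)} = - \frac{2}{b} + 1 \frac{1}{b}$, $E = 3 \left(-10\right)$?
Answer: $\frac{5315}{13} \approx 408.85$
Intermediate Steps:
$B{\left(w \right)} = \frac{3}{-2 + w^{2} + 2 w}$ ($B{\left(w \right)} = \frac{3}{-2 + \left(\left(w^{2} + 1 w\right) + w\right)} = \frac{3}{-2 + \left(\left(w^{2} + w\right) + w\right)} = \frac{3}{-2 + \left(\left(w + w^{2}\right) + w\right)} = \frac{3}{-2 + \left(w^{2} + 2 w\right)} = \frac{3}{-2 + w^{2} + 2 w}$)
$E = -30$
$q{\left(b \right)} = - \frac{1}{b}$ ($q{\left(b \right)} = - \frac{2}{b} + \frac{1}{b} = - \frac{1}{b}$)
$E \left(\left(-14 - q{\left(3 \right)}\right) + B{\left(8 \right)}\right) = - 30 \left(\left(-14 - - \frac{1}{3}\right) + \frac{3}{-2 + 8^{2} + 2 \cdot 8}\right) = - 30 \left(\left(-14 - \left(-1\right) \frac{1}{3}\right) + \frac{3}{-2 + 64 + 16}\right) = - 30 \left(\left(-14 - - \frac{1}{3}\right) + \frac{3}{78}\right) = - 30 \left(\left(-14 + \frac{1}{3}\right) + 3 \cdot \frac{1}{78}\right) = - 30 \left(- \frac{41}{3} + \frac{1}{26}\right) = \left(-30\right) \left(- \frac{1063}{78}\right) = \frac{5315}{13}$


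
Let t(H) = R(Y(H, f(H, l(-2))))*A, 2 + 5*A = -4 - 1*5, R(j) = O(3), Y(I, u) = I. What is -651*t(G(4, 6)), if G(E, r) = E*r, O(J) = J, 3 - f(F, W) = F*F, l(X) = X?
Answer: 21483/5 ≈ 4296.6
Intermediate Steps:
f(F, W) = 3 - F**2 (f(F, W) = 3 - F*F = 3 - F**2)
R(j) = 3
A = -11/5 (A = -2/5 + (-4 - 1*5)/5 = -2/5 + (-4 - 5)/5 = -2/5 + (1/5)*(-9) = -2/5 - 9/5 = -11/5 ≈ -2.2000)
t(H) = -33/5 (t(H) = 3*(-11/5) = -33/5)
-651*t(G(4, 6)) = -651*(-33/5) = 21483/5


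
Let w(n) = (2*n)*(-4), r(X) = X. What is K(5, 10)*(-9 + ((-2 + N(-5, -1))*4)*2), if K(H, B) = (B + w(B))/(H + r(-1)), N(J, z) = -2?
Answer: 1435/2 ≈ 717.50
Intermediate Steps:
w(n) = -8*n
K(H, B) = -7*B/(-1 + H) (K(H, B) = (B - 8*B)/(H - 1) = (-7*B)/(-1 + H) = -7*B/(-1 + H))
K(5, 10)*(-9 + ((-2 + N(-5, -1))*4)*2) = (-7*10/(-1 + 5))*(-9 + ((-2 - 2)*4)*2) = (-7*10/4)*(-9 - 4*4*2) = (-7*10*1/4)*(-9 - 16*2) = -35*(-9 - 32)/2 = -35/2*(-41) = 1435/2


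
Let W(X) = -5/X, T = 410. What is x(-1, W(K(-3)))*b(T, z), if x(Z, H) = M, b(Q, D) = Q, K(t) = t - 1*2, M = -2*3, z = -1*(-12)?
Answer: -2460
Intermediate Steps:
z = 12
M = -6
K(t) = -2 + t (K(t) = t - 2 = -2 + t)
x(Z, H) = -6
x(-1, W(K(-3)))*b(T, z) = -6*410 = -2460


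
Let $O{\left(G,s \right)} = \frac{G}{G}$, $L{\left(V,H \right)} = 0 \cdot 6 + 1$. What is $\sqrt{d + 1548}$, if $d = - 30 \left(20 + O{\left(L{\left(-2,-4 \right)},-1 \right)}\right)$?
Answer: $3 \sqrt{102} \approx 30.299$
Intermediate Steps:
$L{\left(V,H \right)} = 1$ ($L{\left(V,H \right)} = 0 + 1 = 1$)
$O{\left(G,s \right)} = 1$
$d = -630$ ($d = - 30 \left(20 + 1\right) = \left(-30\right) 21 = -630$)
$\sqrt{d + 1548} = \sqrt{-630 + 1548} = \sqrt{918} = 3 \sqrt{102}$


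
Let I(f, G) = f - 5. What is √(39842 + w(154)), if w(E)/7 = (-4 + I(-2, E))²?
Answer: 3*√4521 ≈ 201.72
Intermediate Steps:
I(f, G) = -5 + f
w(E) = 847 (w(E) = 7*(-4 + (-5 - 2))² = 7*(-4 - 7)² = 7*(-11)² = 7*121 = 847)
√(39842 + w(154)) = √(39842 + 847) = √40689 = 3*√4521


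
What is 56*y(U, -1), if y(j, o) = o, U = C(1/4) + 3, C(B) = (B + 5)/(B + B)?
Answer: -56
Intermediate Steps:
C(B) = (5 + B)/(2*B) (C(B) = (5 + B)/((2*B)) = (5 + B)*(1/(2*B)) = (5 + B)/(2*B))
U = 27/2 (U = (5 + 1/4)/(2*(1/4)) + 3 = (5 + ¼)/(2*(¼)) + 3 = (½)*4*(21/4) + 3 = 21/2 + 3 = 27/2 ≈ 13.500)
56*y(U, -1) = 56*(-1) = -56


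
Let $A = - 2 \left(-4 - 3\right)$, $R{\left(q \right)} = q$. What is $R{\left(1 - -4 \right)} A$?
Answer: $70$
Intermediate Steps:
$A = 14$ ($A = \left(-2\right) \left(-7\right) = 14$)
$R{\left(1 - -4 \right)} A = \left(1 - -4\right) 14 = \left(1 + 4\right) 14 = 5 \cdot 14 = 70$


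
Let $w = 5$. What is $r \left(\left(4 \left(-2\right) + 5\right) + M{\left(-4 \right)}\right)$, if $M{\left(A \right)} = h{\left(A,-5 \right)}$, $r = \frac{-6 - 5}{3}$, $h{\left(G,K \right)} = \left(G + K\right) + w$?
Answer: $\frac{77}{3} \approx 25.667$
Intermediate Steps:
$h{\left(G,K \right)} = 5 + G + K$ ($h{\left(G,K \right)} = \left(G + K\right) + 5 = 5 + G + K$)
$r = - \frac{11}{3}$ ($r = \frac{1}{3} \left(-11\right) = - \frac{11}{3} \approx -3.6667$)
$M{\left(A \right)} = A$ ($M{\left(A \right)} = 5 + A - 5 = A$)
$r \left(\left(4 \left(-2\right) + 5\right) + M{\left(-4 \right)}\right) = - \frac{11 \left(\left(4 \left(-2\right) + 5\right) - 4\right)}{3} = - \frac{11 \left(\left(-8 + 5\right) - 4\right)}{3} = - \frac{11 \left(-3 - 4\right)}{3} = \left(- \frac{11}{3}\right) \left(-7\right) = \frac{77}{3}$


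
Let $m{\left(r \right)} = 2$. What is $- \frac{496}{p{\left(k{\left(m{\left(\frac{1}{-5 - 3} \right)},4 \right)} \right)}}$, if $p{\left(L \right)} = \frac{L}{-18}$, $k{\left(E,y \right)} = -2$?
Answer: $-4464$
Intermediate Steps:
$p{\left(L \right)} = - \frac{L}{18}$ ($p{\left(L \right)} = L \left(- \frac{1}{18}\right) = - \frac{L}{18}$)
$- \frac{496}{p{\left(k{\left(m{\left(\frac{1}{-5 - 3} \right)},4 \right)} \right)}} = - \frac{496}{\left(- \frac{1}{18}\right) \left(-2\right)} = - 496 \frac{1}{\frac{1}{9}} = \left(-496\right) 9 = -4464$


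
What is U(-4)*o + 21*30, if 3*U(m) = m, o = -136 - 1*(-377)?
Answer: 926/3 ≈ 308.67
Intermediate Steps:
o = 241 (o = -136 + 377 = 241)
U(m) = m/3
U(-4)*o + 21*30 = ((⅓)*(-4))*241 + 21*30 = -4/3*241 + 630 = -964/3 + 630 = 926/3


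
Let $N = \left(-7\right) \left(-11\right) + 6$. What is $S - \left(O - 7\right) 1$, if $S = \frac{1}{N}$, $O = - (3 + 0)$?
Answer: $\frac{831}{83} \approx 10.012$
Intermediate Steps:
$N = 83$ ($N = 77 + 6 = 83$)
$O = -3$ ($O = \left(-1\right) 3 = -3$)
$S = \frac{1}{83} \approx 0.012048$
$S - \left(O - 7\right) 1 = \frac{1}{83} - \left(-3 - 7\right) 1 = \frac{1}{83} - \left(-10\right) 1 = \frac{1}{83} - -10 = \frac{1}{83} + 10 = \frac{831}{83}$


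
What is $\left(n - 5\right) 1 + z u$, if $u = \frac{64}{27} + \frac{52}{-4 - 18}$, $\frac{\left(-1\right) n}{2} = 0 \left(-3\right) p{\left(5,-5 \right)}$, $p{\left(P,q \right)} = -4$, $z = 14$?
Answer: $- \frac{1457}{297} \approx -4.9057$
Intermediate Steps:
$n = 0$ ($n = - 2 \cdot 0 \left(-3\right) \left(-4\right) = - 2 \cdot 0 \left(-4\right) = \left(-2\right) 0 = 0$)
$u = \frac{2}{297}$ ($u = 64 \cdot \frac{1}{27} + \frac{52}{-4 - 18} = \frac{64}{27} + \frac{52}{-22} = \frac{64}{27} + 52 \left(- \frac{1}{22}\right) = \frac{64}{27} - \frac{26}{11} = \frac{2}{297} \approx 0.006734$)
$\left(n - 5\right) 1 + z u = \left(0 - 5\right) 1 + 14 \cdot \frac{2}{297} = \left(-5\right) 1 + \frac{28}{297} = -5 + \frac{28}{297} = - \frac{1457}{297}$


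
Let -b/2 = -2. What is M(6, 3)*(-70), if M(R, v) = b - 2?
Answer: -140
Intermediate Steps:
b = 4 (b = -2*(-2) = 4)
M(R, v) = 2 (M(R, v) = 4 - 2 = 2)
M(6, 3)*(-70) = 2*(-70) = -140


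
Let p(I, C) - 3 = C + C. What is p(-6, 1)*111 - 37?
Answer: 518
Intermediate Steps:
p(I, C) = 3 + 2*C (p(I, C) = 3 + (C + C) = 3 + 2*C)
p(-6, 1)*111 - 37 = (3 + 2*1)*111 - 37 = (3 + 2)*111 - 37 = 5*111 - 37 = 555 - 37 = 518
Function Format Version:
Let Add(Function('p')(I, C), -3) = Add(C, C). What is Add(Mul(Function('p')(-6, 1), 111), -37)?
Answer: 518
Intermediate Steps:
Function('p')(I, C) = Add(3, Mul(2, C)) (Function('p')(I, C) = Add(3, Add(C, C)) = Add(3, Mul(2, C)))
Add(Mul(Function('p')(-6, 1), 111), -37) = Add(Mul(Add(3, Mul(2, 1)), 111), -37) = Add(Mul(Add(3, 2), 111), -37) = Add(Mul(5, 111), -37) = Add(555, -37) = 518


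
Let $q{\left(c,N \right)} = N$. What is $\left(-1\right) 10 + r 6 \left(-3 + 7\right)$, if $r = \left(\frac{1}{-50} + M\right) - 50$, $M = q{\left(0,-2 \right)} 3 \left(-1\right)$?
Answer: $- \frac{26662}{25} \approx -1066.5$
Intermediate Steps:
$M = 6$ ($M = \left(-2\right) 3 \left(-1\right) = \left(-6\right) \left(-1\right) = 6$)
$r = - \frac{2201}{50}$ ($r = \left(\frac{1}{-50} + 6\right) - 50 = \left(- \frac{1}{50} + 6\right) - 50 = \frac{299}{50} - 50 = - \frac{2201}{50} \approx -44.02$)
$\left(-1\right) 10 + r 6 \left(-3 + 7\right) = \left(-1\right) 10 - \frac{2201 \cdot 6 \left(-3 + 7\right)}{50} = -10 - \frac{2201 \cdot 6 \cdot 4}{50} = -10 - \frac{26412}{25} = - \frac{26662}{25}$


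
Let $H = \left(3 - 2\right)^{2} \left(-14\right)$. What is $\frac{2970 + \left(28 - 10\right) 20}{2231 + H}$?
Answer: $\frac{1110}{739} \approx 1.502$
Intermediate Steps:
$H = -14$ ($H = 1^{2} \left(-14\right) = 1 \left(-14\right) = -14$)
$\frac{2970 + \left(28 - 10\right) 20}{2231 + H} = \frac{2970 + \left(28 - 10\right) 20}{2231 - 14} = \frac{2970 + 18 \cdot 20}{2217} = \left(2970 + 360\right) \frac{1}{2217} = 3330 \cdot \frac{1}{2217} = \frac{1110}{739}$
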